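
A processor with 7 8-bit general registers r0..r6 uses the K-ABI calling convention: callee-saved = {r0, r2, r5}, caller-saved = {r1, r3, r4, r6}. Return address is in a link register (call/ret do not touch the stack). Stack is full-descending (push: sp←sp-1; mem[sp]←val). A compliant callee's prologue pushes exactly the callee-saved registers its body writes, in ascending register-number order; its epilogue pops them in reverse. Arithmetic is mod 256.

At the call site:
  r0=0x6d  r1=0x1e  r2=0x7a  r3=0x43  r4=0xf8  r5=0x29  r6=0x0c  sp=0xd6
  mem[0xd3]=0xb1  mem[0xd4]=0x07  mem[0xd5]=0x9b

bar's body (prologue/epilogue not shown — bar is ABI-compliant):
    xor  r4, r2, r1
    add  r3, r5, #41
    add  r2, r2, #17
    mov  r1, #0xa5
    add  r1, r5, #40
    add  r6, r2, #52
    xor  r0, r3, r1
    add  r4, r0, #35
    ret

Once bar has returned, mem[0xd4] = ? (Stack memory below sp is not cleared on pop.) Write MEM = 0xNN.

MEM = 0x7a

prologue: push r0 -> mem[0xd5]=0x6d, sp=0xd5
prologue: push r2 -> mem[0xd4]=0x7a, sp=0xd4
body[0] xor  r4, r2, r1 -> r4=0x64
body[1] add  r3, r5, #41 -> r3=0x52
body[2] add  r2, r2, #17 -> r2=0x8b
body[3] mov  r1, #0xa5 -> r1=0xa5
body[4] add  r1, r5, #40 -> r1=0x51
body[5] add  r6, r2, #52 -> r6=0xbf
body[6] xor  r0, r3, r1 -> r0=0x03
body[7] add  r4, r0, #35 -> r4=0x26
epilogue: pop r2=0x7a, sp=0xd5
epilogue: pop r0=0x6d, sp=0xd6
prologue pushed ['r0', 'r2'] at ['0xd5', '0xd4']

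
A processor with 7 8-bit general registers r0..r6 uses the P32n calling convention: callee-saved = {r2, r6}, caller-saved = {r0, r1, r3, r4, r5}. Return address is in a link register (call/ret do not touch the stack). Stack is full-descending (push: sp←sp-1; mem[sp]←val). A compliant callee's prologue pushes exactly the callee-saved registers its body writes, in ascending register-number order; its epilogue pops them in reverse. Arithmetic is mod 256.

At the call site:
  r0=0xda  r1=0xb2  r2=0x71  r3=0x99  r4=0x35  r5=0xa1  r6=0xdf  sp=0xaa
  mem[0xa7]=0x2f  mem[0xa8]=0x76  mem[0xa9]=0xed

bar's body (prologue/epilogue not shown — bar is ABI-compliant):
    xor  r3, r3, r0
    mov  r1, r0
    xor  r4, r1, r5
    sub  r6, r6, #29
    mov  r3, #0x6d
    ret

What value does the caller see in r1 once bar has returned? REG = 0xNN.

prologue: push r6 -> mem[0xa9]=0xdf, sp=0xa9
body[0] xor  r3, r3, r0 -> r3=0x43
body[1] mov  r1, r0 -> r1=0xda
body[2] xor  r4, r1, r5 -> r4=0x7b
body[3] sub  r6, r6, #29 -> r6=0xc2
body[4] mov  r3, #0x6d -> r3=0x6d
epilogue: pop r6=0xdf, sp=0xaa
r1 is caller-saved -> body value

REG = 0xda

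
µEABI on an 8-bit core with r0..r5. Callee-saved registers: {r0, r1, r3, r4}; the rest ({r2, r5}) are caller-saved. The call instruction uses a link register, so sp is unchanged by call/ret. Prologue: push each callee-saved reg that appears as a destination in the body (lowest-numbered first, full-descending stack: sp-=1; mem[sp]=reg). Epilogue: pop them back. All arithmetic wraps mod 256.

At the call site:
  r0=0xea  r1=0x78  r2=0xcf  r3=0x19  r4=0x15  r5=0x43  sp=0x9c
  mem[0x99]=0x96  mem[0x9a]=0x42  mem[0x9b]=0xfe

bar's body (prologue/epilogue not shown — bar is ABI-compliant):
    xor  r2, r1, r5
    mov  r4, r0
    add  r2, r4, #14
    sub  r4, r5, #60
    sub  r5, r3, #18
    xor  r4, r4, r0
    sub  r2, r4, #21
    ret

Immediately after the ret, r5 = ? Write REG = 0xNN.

prologue: push r4 -> mem[0x9b]=0x15, sp=0x9b
body[0] xor  r2, r1, r5 -> r2=0x3b
body[1] mov  r4, r0 -> r4=0xea
body[2] add  r2, r4, #14 -> r2=0xf8
body[3] sub  r4, r5, #60 -> r4=0x07
body[4] sub  r5, r3, #18 -> r5=0x07
body[5] xor  r4, r4, r0 -> r4=0xed
body[6] sub  r2, r4, #21 -> r2=0xd8
epilogue: pop r4=0x15, sp=0x9c
r5 is caller-saved -> body value

REG = 0x07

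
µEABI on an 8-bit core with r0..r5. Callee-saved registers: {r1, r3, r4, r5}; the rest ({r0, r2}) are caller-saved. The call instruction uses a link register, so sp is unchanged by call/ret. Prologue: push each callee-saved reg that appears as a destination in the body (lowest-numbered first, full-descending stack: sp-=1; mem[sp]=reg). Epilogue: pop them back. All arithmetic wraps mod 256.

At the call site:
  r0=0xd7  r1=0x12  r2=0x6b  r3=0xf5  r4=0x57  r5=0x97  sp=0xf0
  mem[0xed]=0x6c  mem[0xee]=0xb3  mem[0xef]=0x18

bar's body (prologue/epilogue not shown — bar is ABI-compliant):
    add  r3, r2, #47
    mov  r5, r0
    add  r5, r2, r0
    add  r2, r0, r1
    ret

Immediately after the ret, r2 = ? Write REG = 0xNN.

REG = 0xe9

prologue: push r3 → mem[0xef]=0xf5, sp=0xef
prologue: push r5 → mem[0xee]=0x97, sp=0xee
body[0] add  r3, r2, #47 → r3=0x9a
body[1] mov  r5, r0 → r5=0xd7
body[2] add  r5, r2, r0 → r5=0x42
body[3] add  r2, r0, r1 → r2=0xe9
epilogue: pop r5=0x97, sp=0xef
epilogue: pop r3=0xf5, sp=0xf0
r2 is caller-saved → body value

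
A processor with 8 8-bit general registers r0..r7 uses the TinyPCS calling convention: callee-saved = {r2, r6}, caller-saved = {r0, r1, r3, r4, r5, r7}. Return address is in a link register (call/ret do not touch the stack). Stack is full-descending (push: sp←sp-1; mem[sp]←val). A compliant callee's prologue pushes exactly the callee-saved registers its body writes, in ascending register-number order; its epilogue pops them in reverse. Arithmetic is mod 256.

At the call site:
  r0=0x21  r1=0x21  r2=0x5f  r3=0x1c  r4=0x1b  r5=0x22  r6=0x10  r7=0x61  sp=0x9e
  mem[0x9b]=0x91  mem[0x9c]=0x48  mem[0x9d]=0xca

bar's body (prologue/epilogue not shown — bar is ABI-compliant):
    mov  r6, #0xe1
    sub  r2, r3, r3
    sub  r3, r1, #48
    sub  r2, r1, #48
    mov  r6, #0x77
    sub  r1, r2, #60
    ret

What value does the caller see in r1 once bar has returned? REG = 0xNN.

REG = 0xb5

prologue: push r2 → mem[0x9d]=0x5f, sp=0x9d
prologue: push r6 → mem[0x9c]=0x10, sp=0x9c
body[0] mov  r6, #0xe1 → r6=0xe1
body[1] sub  r2, r3, r3 → r2=0x00
body[2] sub  r3, r1, #48 → r3=0xf1
body[3] sub  r2, r1, #48 → r2=0xf1
body[4] mov  r6, #0x77 → r6=0x77
body[5] sub  r1, r2, #60 → r1=0xb5
epilogue: pop r6=0x10, sp=0x9d
epilogue: pop r2=0x5f, sp=0x9e
r1 is caller-saved → body value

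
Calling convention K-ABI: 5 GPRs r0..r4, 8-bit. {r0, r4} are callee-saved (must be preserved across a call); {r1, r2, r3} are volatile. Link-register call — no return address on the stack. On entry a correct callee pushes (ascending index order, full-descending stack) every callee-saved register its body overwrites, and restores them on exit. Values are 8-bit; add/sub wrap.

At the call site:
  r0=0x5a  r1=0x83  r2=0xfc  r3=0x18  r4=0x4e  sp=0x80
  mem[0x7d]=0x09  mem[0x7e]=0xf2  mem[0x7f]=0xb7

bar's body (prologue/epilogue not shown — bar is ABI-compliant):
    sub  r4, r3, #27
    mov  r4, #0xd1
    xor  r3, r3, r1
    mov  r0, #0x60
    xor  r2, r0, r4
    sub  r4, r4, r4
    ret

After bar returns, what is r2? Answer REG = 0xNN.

prologue: push r0 → mem[0x7f]=0x5a, sp=0x7f
prologue: push r4 → mem[0x7e]=0x4e, sp=0x7e
body[0] sub  r4, r3, #27 → r4=0xfd
body[1] mov  r4, #0xd1 → r4=0xd1
body[2] xor  r3, r3, r1 → r3=0x9b
body[3] mov  r0, #0x60 → r0=0x60
body[4] xor  r2, r0, r4 → r2=0xb1
body[5] sub  r4, r4, r4 → r4=0x00
epilogue: pop r4=0x4e, sp=0x7f
epilogue: pop r0=0x5a, sp=0x80
r2 is caller-saved → body value

REG = 0xb1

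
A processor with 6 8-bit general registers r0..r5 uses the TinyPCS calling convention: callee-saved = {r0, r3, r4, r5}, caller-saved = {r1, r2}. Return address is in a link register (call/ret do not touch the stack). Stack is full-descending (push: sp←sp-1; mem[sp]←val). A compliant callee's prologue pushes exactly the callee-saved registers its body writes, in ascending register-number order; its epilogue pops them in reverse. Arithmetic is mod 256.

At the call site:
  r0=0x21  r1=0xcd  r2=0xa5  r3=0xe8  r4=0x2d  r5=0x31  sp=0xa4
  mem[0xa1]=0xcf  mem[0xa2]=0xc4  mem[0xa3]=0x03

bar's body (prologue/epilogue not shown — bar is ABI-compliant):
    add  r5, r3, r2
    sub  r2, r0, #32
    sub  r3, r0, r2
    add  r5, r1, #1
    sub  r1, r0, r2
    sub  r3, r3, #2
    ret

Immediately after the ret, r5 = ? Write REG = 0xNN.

prologue: push r3 → mem[0xa3]=0xe8, sp=0xa3
prologue: push r5 → mem[0xa2]=0x31, sp=0xa2
body[0] add  r5, r3, r2 → r5=0x8d
body[1] sub  r2, r0, #32 → r2=0x01
body[2] sub  r3, r0, r2 → r3=0x20
body[3] add  r5, r1, #1 → r5=0xce
body[4] sub  r1, r0, r2 → r1=0x20
body[5] sub  r3, r3, #2 → r3=0x1e
epilogue: pop r5=0x31, sp=0xa3
epilogue: pop r3=0xe8, sp=0xa4
r5 is callee-saved → restored

REG = 0x31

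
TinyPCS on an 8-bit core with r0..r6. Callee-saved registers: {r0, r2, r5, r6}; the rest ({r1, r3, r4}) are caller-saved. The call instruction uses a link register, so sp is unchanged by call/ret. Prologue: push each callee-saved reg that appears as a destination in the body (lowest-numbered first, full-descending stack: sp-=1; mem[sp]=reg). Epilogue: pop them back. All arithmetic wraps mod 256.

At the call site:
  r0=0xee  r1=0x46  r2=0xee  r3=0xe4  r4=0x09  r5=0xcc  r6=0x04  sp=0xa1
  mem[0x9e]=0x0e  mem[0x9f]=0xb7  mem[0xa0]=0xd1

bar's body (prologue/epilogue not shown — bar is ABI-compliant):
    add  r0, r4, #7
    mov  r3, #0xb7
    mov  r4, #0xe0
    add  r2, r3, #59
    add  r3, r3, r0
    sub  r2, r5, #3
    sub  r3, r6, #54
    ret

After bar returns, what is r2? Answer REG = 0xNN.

prologue: push r0 → mem[0xa0]=0xee, sp=0xa0
prologue: push r2 → mem[0x9f]=0xee, sp=0x9f
body[0] add  r0, r4, #7 → r0=0x10
body[1] mov  r3, #0xb7 → r3=0xb7
body[2] mov  r4, #0xe0 → r4=0xe0
body[3] add  r2, r3, #59 → r2=0xf2
body[4] add  r3, r3, r0 → r3=0xc7
body[5] sub  r2, r5, #3 → r2=0xc9
body[6] sub  r3, r6, #54 → r3=0xce
epilogue: pop r2=0xee, sp=0xa0
epilogue: pop r0=0xee, sp=0xa1
r2 is callee-saved → restored

REG = 0xee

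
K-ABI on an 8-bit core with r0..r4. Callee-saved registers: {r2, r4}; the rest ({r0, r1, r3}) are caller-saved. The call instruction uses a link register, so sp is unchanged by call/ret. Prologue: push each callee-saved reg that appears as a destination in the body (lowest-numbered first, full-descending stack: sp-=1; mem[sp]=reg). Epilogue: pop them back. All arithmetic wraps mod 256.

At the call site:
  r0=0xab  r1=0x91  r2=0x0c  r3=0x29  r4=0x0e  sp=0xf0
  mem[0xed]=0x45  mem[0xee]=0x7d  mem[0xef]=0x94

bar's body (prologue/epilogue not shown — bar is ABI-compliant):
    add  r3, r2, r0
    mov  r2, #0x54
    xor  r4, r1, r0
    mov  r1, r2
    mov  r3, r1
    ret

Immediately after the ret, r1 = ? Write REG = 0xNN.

prologue: push r2 → mem[0xef]=0x0c, sp=0xef
prologue: push r4 → mem[0xee]=0x0e, sp=0xee
body[0] add  r3, r2, r0 → r3=0xb7
body[1] mov  r2, #0x54 → r2=0x54
body[2] xor  r4, r1, r0 → r4=0x3a
body[3] mov  r1, r2 → r1=0x54
body[4] mov  r3, r1 → r3=0x54
epilogue: pop r4=0x0e, sp=0xef
epilogue: pop r2=0x0c, sp=0xf0
r1 is caller-saved → body value

REG = 0x54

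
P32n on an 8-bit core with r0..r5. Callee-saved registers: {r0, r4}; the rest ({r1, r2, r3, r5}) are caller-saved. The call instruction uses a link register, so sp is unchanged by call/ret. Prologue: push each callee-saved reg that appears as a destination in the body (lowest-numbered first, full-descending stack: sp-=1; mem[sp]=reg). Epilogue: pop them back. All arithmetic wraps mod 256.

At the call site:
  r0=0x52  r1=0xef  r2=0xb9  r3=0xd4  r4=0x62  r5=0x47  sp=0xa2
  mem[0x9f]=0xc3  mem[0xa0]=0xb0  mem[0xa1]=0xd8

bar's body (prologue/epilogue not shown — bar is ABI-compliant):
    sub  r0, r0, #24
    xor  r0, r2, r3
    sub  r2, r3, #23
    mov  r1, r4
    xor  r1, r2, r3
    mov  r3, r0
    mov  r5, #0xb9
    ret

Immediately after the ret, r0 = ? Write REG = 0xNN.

prologue: push r0 -> mem[0xa1]=0x52, sp=0xa1
body[0] sub  r0, r0, #24 -> r0=0x3a
body[1] xor  r0, r2, r3 -> r0=0x6d
body[2] sub  r2, r3, #23 -> r2=0xbd
body[3] mov  r1, r4 -> r1=0x62
body[4] xor  r1, r2, r3 -> r1=0x69
body[5] mov  r3, r0 -> r3=0x6d
body[6] mov  r5, #0xb9 -> r5=0xb9
epilogue: pop r0=0x52, sp=0xa2
r0 is callee-saved -> restored

REG = 0x52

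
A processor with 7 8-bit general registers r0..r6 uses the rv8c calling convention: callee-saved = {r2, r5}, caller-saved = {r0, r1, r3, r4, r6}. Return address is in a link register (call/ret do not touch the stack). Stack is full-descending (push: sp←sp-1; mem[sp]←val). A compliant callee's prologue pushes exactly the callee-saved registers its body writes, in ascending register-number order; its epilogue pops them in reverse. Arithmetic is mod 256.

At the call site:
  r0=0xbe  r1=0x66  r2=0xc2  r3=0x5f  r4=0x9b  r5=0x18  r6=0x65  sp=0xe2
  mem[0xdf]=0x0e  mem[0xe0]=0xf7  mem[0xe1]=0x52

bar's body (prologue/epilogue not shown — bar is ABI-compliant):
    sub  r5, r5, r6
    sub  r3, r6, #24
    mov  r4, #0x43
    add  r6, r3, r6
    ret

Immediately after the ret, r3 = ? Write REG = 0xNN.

REG = 0x4d

prologue: push r5 → mem[0xe1]=0x18, sp=0xe1
body[0] sub  r5, r5, r6 → r5=0xb3
body[1] sub  r3, r6, #24 → r3=0x4d
body[2] mov  r4, #0x43 → r4=0x43
body[3] add  r6, r3, r6 → r6=0xb2
epilogue: pop r5=0x18, sp=0xe2
r3 is caller-saved → body value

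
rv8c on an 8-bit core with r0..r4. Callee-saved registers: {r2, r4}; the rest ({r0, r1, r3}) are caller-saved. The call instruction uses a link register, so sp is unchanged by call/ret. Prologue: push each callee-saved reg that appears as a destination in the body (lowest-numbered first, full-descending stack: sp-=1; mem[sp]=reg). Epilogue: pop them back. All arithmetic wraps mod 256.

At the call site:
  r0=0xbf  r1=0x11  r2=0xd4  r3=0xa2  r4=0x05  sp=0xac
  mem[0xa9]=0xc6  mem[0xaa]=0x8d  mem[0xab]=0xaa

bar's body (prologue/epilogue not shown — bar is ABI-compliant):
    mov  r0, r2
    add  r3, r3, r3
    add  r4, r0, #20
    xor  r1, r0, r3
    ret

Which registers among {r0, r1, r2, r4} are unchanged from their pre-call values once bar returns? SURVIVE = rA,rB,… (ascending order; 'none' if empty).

SURVIVE = r2,r4

prologue: push r4 → mem[0xab]=0x05, sp=0xab
body[0] mov  r0, r2 → r0=0xd4
body[1] add  r3, r3, r3 → r3=0x44
body[2] add  r4, r0, #20 → r4=0xe8
body[3] xor  r1, r0, r3 → r1=0x90
epilogue: pop r4=0x05, sp=0xac
r0: caller-saved, written=True
r1: caller-saved, written=True
r2: callee-saved, written=False
r4: callee-saved, written=True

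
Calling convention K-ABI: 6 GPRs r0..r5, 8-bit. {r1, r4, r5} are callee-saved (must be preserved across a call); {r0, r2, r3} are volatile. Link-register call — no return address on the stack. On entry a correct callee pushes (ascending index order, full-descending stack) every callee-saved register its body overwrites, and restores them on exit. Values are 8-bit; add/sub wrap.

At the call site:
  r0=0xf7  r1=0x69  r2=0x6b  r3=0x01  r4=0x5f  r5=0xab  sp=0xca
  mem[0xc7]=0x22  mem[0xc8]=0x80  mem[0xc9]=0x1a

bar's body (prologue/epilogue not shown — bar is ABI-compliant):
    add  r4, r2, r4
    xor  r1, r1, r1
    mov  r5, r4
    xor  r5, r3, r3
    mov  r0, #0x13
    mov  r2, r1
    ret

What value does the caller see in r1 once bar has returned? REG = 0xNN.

prologue: push r1 -> mem[0xc9]=0x69, sp=0xc9
prologue: push r4 -> mem[0xc8]=0x5f, sp=0xc8
prologue: push r5 -> mem[0xc7]=0xab, sp=0xc7
body[0] add  r4, r2, r4 -> r4=0xca
body[1] xor  r1, r1, r1 -> r1=0x00
body[2] mov  r5, r4 -> r5=0xca
body[3] xor  r5, r3, r3 -> r5=0x00
body[4] mov  r0, #0x13 -> r0=0x13
body[5] mov  r2, r1 -> r2=0x00
epilogue: pop r5=0xab, sp=0xc8
epilogue: pop r4=0x5f, sp=0xc9
epilogue: pop r1=0x69, sp=0xca
r1 is callee-saved -> restored

REG = 0x69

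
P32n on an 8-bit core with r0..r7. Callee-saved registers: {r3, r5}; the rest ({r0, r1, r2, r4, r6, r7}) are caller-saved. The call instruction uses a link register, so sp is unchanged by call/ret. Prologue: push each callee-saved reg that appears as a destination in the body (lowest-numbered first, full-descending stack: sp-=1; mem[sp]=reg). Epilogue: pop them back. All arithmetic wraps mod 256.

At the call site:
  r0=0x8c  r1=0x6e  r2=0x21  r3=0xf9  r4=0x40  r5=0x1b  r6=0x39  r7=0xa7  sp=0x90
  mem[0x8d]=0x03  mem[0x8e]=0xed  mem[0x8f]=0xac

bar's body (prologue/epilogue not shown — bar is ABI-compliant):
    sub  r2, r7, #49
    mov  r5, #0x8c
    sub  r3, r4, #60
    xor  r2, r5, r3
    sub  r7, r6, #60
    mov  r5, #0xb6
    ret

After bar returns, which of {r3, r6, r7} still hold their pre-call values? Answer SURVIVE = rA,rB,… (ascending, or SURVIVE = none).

SURVIVE = r3,r6

prologue: push r3 -> mem[0x8f]=0xf9, sp=0x8f
prologue: push r5 -> mem[0x8e]=0x1b, sp=0x8e
body[0] sub  r2, r7, #49 -> r2=0x76
body[1] mov  r5, #0x8c -> r5=0x8c
body[2] sub  r3, r4, #60 -> r3=0x04
body[3] xor  r2, r5, r3 -> r2=0x88
body[4] sub  r7, r6, #60 -> r7=0xfd
body[5] mov  r5, #0xb6 -> r5=0xb6
epilogue: pop r5=0x1b, sp=0x8f
epilogue: pop r3=0xf9, sp=0x90
r3: callee-saved, written=True
r6: caller-saved, written=False
r7: caller-saved, written=True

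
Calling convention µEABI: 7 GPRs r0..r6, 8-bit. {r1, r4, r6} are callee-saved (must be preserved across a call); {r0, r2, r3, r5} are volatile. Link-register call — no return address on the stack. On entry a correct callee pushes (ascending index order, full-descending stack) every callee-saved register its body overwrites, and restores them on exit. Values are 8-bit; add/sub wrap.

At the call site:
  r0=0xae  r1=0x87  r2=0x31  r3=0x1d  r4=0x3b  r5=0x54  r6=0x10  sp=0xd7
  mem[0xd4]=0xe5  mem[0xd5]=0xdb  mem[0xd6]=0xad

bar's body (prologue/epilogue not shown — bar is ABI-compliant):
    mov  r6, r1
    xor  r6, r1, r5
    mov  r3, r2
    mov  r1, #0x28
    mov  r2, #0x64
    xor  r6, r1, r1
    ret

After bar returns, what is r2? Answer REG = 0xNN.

REG = 0x64

prologue: push r1 -> mem[0xd6]=0x87, sp=0xd6
prologue: push r6 -> mem[0xd5]=0x10, sp=0xd5
body[0] mov  r6, r1 -> r6=0x87
body[1] xor  r6, r1, r5 -> r6=0xd3
body[2] mov  r3, r2 -> r3=0x31
body[3] mov  r1, #0x28 -> r1=0x28
body[4] mov  r2, #0x64 -> r2=0x64
body[5] xor  r6, r1, r1 -> r6=0x00
epilogue: pop r6=0x10, sp=0xd6
epilogue: pop r1=0x87, sp=0xd7
r2 is caller-saved -> body value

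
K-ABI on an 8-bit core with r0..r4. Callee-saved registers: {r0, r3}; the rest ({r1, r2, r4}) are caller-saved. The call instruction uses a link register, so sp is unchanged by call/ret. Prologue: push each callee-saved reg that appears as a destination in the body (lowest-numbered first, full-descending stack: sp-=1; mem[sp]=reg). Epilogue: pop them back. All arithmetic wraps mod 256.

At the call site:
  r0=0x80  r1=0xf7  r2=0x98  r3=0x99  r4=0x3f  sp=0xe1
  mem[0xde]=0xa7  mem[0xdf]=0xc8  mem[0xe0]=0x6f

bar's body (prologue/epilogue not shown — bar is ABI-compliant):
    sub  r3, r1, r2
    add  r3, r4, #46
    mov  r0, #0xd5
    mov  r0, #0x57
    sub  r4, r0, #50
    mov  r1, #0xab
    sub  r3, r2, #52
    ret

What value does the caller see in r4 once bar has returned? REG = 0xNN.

prologue: push r0 -> mem[0xe0]=0x80, sp=0xe0
prologue: push r3 -> mem[0xdf]=0x99, sp=0xdf
body[0] sub  r3, r1, r2 -> r3=0x5f
body[1] add  r3, r4, #46 -> r3=0x6d
body[2] mov  r0, #0xd5 -> r0=0xd5
body[3] mov  r0, #0x57 -> r0=0x57
body[4] sub  r4, r0, #50 -> r4=0x25
body[5] mov  r1, #0xab -> r1=0xab
body[6] sub  r3, r2, #52 -> r3=0x64
epilogue: pop r3=0x99, sp=0xe0
epilogue: pop r0=0x80, sp=0xe1
r4 is caller-saved -> body value

REG = 0x25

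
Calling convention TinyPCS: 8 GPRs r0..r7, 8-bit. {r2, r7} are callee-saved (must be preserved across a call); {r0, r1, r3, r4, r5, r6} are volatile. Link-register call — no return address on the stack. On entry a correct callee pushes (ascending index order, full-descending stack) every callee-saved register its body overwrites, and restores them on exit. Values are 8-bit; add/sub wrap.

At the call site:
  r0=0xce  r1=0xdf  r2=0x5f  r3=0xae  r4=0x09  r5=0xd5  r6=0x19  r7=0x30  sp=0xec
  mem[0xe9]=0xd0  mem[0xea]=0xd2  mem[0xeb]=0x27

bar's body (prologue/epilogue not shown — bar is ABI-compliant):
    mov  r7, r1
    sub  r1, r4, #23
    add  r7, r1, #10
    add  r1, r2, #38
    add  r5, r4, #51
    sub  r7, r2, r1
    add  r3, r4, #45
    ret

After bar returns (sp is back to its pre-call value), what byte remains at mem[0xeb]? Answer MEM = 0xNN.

MEM = 0x30

prologue: push r7 -> mem[0xeb]=0x30, sp=0xeb
body[0] mov  r7, r1 -> r7=0xdf
body[1] sub  r1, r4, #23 -> r1=0xf2
body[2] add  r7, r1, #10 -> r7=0xfc
body[3] add  r1, r2, #38 -> r1=0x85
body[4] add  r5, r4, #51 -> r5=0x3c
body[5] sub  r7, r2, r1 -> r7=0xda
body[6] add  r3, r4, #45 -> r3=0x36
epilogue: pop r7=0x30, sp=0xec
prologue pushed ['r7'] at ['0xeb']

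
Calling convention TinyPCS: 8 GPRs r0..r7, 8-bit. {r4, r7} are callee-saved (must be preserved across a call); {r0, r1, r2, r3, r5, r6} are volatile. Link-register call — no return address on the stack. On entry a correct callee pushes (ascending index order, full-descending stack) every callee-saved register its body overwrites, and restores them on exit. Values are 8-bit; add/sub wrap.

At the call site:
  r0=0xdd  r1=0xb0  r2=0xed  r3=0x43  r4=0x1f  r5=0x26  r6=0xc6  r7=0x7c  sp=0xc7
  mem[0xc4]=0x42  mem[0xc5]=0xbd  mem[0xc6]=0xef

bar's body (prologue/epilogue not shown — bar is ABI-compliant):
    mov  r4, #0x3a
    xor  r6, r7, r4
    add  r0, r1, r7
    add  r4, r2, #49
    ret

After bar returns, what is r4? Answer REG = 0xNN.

REG = 0x1f

prologue: push r4 -> mem[0xc6]=0x1f, sp=0xc6
body[0] mov  r4, #0x3a -> r4=0x3a
body[1] xor  r6, r7, r4 -> r6=0x46
body[2] add  r0, r1, r7 -> r0=0x2c
body[3] add  r4, r2, #49 -> r4=0x1e
epilogue: pop r4=0x1f, sp=0xc7
r4 is callee-saved -> restored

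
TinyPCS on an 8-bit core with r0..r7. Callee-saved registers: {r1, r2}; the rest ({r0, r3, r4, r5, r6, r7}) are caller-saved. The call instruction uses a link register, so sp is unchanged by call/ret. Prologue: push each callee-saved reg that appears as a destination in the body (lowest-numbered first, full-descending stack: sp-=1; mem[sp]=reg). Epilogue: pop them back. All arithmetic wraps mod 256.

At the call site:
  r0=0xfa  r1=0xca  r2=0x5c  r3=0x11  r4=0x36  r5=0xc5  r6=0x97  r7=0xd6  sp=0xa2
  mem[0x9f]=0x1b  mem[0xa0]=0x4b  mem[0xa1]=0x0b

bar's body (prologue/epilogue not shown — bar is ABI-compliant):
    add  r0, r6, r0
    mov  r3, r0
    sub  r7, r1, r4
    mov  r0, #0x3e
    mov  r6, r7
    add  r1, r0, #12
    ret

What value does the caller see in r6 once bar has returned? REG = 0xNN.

REG = 0x94

prologue: push r1 -> mem[0xa1]=0xca, sp=0xa1
body[0] add  r0, r6, r0 -> r0=0x91
body[1] mov  r3, r0 -> r3=0x91
body[2] sub  r7, r1, r4 -> r7=0x94
body[3] mov  r0, #0x3e -> r0=0x3e
body[4] mov  r6, r7 -> r6=0x94
body[5] add  r1, r0, #12 -> r1=0x4a
epilogue: pop r1=0xca, sp=0xa2
r6 is caller-saved -> body value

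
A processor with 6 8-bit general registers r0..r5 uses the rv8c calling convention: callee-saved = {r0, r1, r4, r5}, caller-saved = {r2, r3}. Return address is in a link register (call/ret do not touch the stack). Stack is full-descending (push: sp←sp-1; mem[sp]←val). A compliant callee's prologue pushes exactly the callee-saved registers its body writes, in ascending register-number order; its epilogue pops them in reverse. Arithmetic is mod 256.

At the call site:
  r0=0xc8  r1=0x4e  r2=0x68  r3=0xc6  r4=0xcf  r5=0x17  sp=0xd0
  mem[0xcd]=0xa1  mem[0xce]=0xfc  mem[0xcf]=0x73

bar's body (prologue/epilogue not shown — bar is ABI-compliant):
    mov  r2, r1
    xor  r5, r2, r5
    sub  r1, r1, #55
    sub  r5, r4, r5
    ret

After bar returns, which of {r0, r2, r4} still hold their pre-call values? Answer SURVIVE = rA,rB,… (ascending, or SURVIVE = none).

prologue: push r1 -> mem[0xcf]=0x4e, sp=0xcf
prologue: push r5 -> mem[0xce]=0x17, sp=0xce
body[0] mov  r2, r1 -> r2=0x4e
body[1] xor  r5, r2, r5 -> r5=0x59
body[2] sub  r1, r1, #55 -> r1=0x17
body[3] sub  r5, r4, r5 -> r5=0x76
epilogue: pop r5=0x17, sp=0xcf
epilogue: pop r1=0x4e, sp=0xd0
r0: callee-saved, written=False
r2: caller-saved, written=True
r4: callee-saved, written=False

SURVIVE = r0,r4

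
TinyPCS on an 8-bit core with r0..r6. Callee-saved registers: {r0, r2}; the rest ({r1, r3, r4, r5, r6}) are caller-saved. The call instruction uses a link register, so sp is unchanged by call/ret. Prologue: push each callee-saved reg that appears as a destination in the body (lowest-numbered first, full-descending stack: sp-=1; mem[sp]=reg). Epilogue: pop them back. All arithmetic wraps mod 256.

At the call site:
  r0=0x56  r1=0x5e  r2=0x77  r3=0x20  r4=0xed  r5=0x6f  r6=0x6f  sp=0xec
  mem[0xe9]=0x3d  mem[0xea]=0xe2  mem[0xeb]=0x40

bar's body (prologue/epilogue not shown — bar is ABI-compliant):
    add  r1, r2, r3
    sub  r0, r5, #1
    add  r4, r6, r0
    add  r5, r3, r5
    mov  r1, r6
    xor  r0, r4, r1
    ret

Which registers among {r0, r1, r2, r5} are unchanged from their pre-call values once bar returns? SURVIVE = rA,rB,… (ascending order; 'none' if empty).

prologue: push r0 → mem[0xeb]=0x56, sp=0xeb
body[0] add  r1, r2, r3 → r1=0x97
body[1] sub  r0, r5, #1 → r0=0x6e
body[2] add  r4, r6, r0 → r4=0xdd
body[3] add  r5, r3, r5 → r5=0x8f
body[4] mov  r1, r6 → r1=0x6f
body[5] xor  r0, r4, r1 → r0=0xb2
epilogue: pop r0=0x56, sp=0xec
r0: callee-saved, written=True
r1: caller-saved, written=True
r2: callee-saved, written=False
r5: caller-saved, written=True

SURVIVE = r0,r2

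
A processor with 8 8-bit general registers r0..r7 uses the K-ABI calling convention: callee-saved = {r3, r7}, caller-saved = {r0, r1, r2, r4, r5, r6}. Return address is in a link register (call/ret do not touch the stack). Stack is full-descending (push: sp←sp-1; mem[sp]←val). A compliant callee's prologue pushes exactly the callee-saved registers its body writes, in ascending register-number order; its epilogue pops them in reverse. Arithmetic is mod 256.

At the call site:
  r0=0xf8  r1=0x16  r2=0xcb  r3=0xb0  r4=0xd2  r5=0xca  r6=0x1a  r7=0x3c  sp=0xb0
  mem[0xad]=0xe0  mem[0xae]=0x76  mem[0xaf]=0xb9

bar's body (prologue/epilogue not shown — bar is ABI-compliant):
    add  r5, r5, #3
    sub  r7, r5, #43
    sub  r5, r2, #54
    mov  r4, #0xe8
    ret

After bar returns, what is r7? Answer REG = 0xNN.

prologue: push r7 → mem[0xaf]=0x3c, sp=0xaf
body[0] add  r5, r5, #3 → r5=0xcd
body[1] sub  r7, r5, #43 → r7=0xa2
body[2] sub  r5, r2, #54 → r5=0x95
body[3] mov  r4, #0xe8 → r4=0xe8
epilogue: pop r7=0x3c, sp=0xb0
r7 is callee-saved → restored

REG = 0x3c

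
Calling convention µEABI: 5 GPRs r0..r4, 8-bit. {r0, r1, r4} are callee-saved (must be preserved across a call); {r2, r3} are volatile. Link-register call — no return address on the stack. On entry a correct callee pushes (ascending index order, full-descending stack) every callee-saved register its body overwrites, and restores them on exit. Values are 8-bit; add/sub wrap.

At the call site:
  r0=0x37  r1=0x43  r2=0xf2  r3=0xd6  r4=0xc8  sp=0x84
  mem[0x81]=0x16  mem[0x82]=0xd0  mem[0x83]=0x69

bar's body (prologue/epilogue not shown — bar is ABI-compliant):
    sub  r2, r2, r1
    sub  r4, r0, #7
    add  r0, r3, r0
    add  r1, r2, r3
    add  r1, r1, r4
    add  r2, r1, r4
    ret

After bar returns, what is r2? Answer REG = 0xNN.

REG = 0xe5

prologue: push r0 → mem[0x83]=0x37, sp=0x83
prologue: push r1 → mem[0x82]=0x43, sp=0x82
prologue: push r4 → mem[0x81]=0xc8, sp=0x81
body[0] sub  r2, r2, r1 → r2=0xaf
body[1] sub  r4, r0, #7 → r4=0x30
body[2] add  r0, r3, r0 → r0=0x0d
body[3] add  r1, r2, r3 → r1=0x85
body[4] add  r1, r1, r4 → r1=0xb5
body[5] add  r2, r1, r4 → r2=0xe5
epilogue: pop r4=0xc8, sp=0x82
epilogue: pop r1=0x43, sp=0x83
epilogue: pop r0=0x37, sp=0x84
r2 is caller-saved → body value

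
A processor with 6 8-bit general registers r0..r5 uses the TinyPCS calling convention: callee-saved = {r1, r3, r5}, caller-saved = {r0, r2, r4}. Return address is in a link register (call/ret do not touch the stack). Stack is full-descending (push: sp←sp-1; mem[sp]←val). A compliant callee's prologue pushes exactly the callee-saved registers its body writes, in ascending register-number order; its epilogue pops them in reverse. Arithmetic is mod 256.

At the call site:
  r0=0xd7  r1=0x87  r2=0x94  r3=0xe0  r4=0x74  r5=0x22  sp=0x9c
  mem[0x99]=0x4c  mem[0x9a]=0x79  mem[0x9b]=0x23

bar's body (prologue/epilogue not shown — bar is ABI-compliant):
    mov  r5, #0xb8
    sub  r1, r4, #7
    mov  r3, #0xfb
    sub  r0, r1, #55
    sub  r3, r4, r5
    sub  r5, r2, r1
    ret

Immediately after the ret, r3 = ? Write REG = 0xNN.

prologue: push r1 -> mem[0x9b]=0x87, sp=0x9b
prologue: push r3 -> mem[0x9a]=0xe0, sp=0x9a
prologue: push r5 -> mem[0x99]=0x22, sp=0x99
body[0] mov  r5, #0xb8 -> r5=0xb8
body[1] sub  r1, r4, #7 -> r1=0x6d
body[2] mov  r3, #0xfb -> r3=0xfb
body[3] sub  r0, r1, #55 -> r0=0x36
body[4] sub  r3, r4, r5 -> r3=0xbc
body[5] sub  r5, r2, r1 -> r5=0x27
epilogue: pop r5=0x22, sp=0x9a
epilogue: pop r3=0xe0, sp=0x9b
epilogue: pop r1=0x87, sp=0x9c
r3 is callee-saved -> restored

REG = 0xe0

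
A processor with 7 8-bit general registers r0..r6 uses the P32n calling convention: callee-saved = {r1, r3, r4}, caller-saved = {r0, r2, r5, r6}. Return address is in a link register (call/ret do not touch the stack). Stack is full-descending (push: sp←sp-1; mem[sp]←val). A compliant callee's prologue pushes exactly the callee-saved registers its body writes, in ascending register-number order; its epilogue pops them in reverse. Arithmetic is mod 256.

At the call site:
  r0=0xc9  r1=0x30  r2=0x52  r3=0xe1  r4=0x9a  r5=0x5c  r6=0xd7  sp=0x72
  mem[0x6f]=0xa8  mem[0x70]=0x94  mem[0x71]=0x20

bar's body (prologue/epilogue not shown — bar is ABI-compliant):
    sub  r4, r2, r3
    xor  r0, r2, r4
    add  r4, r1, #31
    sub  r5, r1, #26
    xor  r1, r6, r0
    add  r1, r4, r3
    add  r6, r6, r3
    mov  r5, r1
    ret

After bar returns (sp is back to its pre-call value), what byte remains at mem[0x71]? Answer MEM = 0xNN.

prologue: push r1 -> mem[0x71]=0x30, sp=0x71
prologue: push r4 -> mem[0x70]=0x9a, sp=0x70
body[0] sub  r4, r2, r3 -> r4=0x71
body[1] xor  r0, r2, r4 -> r0=0x23
body[2] add  r4, r1, #31 -> r4=0x4f
body[3] sub  r5, r1, #26 -> r5=0x16
body[4] xor  r1, r6, r0 -> r1=0xf4
body[5] add  r1, r4, r3 -> r1=0x30
body[6] add  r6, r6, r3 -> r6=0xb8
body[7] mov  r5, r1 -> r5=0x30
epilogue: pop r4=0x9a, sp=0x71
epilogue: pop r1=0x30, sp=0x72
prologue pushed ['r1', 'r4'] at ['0x71', '0x70']

MEM = 0x30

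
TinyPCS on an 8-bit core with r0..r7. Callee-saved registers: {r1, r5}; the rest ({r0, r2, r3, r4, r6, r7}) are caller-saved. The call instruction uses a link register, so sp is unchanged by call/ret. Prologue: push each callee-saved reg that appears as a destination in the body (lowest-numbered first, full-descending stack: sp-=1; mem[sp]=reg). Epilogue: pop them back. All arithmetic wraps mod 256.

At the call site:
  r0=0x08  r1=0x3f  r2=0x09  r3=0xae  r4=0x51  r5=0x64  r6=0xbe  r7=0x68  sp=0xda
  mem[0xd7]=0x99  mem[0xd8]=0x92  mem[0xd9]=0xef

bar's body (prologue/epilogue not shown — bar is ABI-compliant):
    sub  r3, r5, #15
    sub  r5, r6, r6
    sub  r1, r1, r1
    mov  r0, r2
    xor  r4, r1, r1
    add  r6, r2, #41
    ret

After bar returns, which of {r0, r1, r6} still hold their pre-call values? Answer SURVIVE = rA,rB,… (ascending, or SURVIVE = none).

prologue: push r1 → mem[0xd9]=0x3f, sp=0xd9
prologue: push r5 → mem[0xd8]=0x64, sp=0xd8
body[0] sub  r3, r5, #15 → r3=0x55
body[1] sub  r5, r6, r6 → r5=0x00
body[2] sub  r1, r1, r1 → r1=0x00
body[3] mov  r0, r2 → r0=0x09
body[4] xor  r4, r1, r1 → r4=0x00
body[5] add  r6, r2, #41 → r6=0x32
epilogue: pop r5=0x64, sp=0xd9
epilogue: pop r1=0x3f, sp=0xda
r0: caller-saved, written=True
r1: callee-saved, written=True
r6: caller-saved, written=True

SURVIVE = r1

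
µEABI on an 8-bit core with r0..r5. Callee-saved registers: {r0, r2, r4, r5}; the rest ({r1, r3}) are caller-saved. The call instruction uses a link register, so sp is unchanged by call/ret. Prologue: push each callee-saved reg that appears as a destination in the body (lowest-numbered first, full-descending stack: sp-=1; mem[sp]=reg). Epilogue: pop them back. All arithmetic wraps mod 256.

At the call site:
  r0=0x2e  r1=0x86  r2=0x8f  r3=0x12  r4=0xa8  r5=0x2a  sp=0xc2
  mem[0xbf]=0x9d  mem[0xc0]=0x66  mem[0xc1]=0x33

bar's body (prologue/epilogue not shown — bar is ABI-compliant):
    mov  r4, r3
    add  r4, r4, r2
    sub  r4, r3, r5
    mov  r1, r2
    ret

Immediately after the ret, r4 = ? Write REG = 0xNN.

REG = 0xa8

prologue: push r4 -> mem[0xc1]=0xa8, sp=0xc1
body[0] mov  r4, r3 -> r4=0x12
body[1] add  r4, r4, r2 -> r4=0xa1
body[2] sub  r4, r3, r5 -> r4=0xe8
body[3] mov  r1, r2 -> r1=0x8f
epilogue: pop r4=0xa8, sp=0xc2
r4 is callee-saved -> restored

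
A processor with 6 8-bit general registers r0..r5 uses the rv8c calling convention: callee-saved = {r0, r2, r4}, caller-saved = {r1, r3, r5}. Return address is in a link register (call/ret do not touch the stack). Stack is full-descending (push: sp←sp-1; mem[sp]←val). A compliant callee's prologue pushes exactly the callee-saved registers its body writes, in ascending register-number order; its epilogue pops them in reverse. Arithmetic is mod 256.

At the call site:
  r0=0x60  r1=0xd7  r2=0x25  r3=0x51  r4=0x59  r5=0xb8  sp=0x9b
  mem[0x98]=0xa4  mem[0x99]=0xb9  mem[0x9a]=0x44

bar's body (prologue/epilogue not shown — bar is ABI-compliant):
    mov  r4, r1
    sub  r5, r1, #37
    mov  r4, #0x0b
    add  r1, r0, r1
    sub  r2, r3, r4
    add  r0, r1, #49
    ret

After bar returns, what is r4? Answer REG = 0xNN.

REG = 0x59

prologue: push r0 → mem[0x9a]=0x60, sp=0x9a
prologue: push r2 → mem[0x99]=0x25, sp=0x99
prologue: push r4 → mem[0x98]=0x59, sp=0x98
body[0] mov  r4, r1 → r4=0xd7
body[1] sub  r5, r1, #37 → r5=0xb2
body[2] mov  r4, #0x0b → r4=0x0b
body[3] add  r1, r0, r1 → r1=0x37
body[4] sub  r2, r3, r4 → r2=0x46
body[5] add  r0, r1, #49 → r0=0x68
epilogue: pop r4=0x59, sp=0x99
epilogue: pop r2=0x25, sp=0x9a
epilogue: pop r0=0x60, sp=0x9b
r4 is callee-saved → restored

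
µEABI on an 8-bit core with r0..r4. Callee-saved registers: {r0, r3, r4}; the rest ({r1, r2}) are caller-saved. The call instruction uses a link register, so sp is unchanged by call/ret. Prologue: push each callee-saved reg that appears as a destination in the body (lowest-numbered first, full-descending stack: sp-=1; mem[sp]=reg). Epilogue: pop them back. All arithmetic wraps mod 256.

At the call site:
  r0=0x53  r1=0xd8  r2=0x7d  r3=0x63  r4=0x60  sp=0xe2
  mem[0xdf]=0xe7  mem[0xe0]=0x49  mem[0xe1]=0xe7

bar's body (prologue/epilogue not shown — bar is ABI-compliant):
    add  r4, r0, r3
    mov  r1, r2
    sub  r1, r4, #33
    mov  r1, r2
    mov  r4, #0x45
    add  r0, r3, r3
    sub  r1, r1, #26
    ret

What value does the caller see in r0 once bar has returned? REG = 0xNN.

REG = 0x53

prologue: push r0 -> mem[0xe1]=0x53, sp=0xe1
prologue: push r4 -> mem[0xe0]=0x60, sp=0xe0
body[0] add  r4, r0, r3 -> r4=0xb6
body[1] mov  r1, r2 -> r1=0x7d
body[2] sub  r1, r4, #33 -> r1=0x95
body[3] mov  r1, r2 -> r1=0x7d
body[4] mov  r4, #0x45 -> r4=0x45
body[5] add  r0, r3, r3 -> r0=0xc6
body[6] sub  r1, r1, #26 -> r1=0x63
epilogue: pop r4=0x60, sp=0xe1
epilogue: pop r0=0x53, sp=0xe2
r0 is callee-saved -> restored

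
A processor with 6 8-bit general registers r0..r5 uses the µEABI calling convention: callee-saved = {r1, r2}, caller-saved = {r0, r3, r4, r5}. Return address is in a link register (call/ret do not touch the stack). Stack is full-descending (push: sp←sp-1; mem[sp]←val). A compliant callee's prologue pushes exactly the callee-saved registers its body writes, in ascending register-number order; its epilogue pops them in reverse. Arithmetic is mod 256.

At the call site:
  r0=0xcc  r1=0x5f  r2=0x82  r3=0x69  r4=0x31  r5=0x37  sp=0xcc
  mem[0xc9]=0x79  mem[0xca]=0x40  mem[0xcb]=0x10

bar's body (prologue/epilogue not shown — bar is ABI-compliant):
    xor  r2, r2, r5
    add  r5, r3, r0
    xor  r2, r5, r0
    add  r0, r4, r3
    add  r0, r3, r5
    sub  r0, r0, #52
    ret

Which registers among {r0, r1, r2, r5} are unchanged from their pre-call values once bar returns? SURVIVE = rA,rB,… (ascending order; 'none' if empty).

prologue: push r2 -> mem[0xcb]=0x82, sp=0xcb
body[0] xor  r2, r2, r5 -> r2=0xb5
body[1] add  r5, r3, r0 -> r5=0x35
body[2] xor  r2, r5, r0 -> r2=0xf9
body[3] add  r0, r4, r3 -> r0=0x9a
body[4] add  r0, r3, r5 -> r0=0x9e
body[5] sub  r0, r0, #52 -> r0=0x6a
epilogue: pop r2=0x82, sp=0xcc
r0: caller-saved, written=True
r1: callee-saved, written=False
r2: callee-saved, written=True
r5: caller-saved, written=True

SURVIVE = r1,r2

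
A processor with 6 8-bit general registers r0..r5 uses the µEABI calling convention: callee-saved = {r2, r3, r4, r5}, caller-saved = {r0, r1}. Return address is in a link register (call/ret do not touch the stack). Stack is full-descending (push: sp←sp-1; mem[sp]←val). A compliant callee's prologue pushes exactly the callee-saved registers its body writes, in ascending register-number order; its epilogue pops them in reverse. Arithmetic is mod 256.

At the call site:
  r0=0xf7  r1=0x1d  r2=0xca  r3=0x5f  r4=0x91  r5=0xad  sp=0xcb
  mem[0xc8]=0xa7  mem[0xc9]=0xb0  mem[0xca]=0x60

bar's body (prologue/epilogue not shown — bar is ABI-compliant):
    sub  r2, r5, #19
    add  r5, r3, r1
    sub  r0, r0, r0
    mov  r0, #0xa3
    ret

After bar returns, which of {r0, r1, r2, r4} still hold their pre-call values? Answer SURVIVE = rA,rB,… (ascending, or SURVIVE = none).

prologue: push r2 → mem[0xca]=0xca, sp=0xca
prologue: push r5 → mem[0xc9]=0xad, sp=0xc9
body[0] sub  r2, r5, #19 → r2=0x9a
body[1] add  r5, r3, r1 → r5=0x7c
body[2] sub  r0, r0, r0 → r0=0x00
body[3] mov  r0, #0xa3 → r0=0xa3
epilogue: pop r5=0xad, sp=0xca
epilogue: pop r2=0xca, sp=0xcb
r0: caller-saved, written=True
r1: caller-saved, written=False
r2: callee-saved, written=True
r4: callee-saved, written=False

SURVIVE = r1,r2,r4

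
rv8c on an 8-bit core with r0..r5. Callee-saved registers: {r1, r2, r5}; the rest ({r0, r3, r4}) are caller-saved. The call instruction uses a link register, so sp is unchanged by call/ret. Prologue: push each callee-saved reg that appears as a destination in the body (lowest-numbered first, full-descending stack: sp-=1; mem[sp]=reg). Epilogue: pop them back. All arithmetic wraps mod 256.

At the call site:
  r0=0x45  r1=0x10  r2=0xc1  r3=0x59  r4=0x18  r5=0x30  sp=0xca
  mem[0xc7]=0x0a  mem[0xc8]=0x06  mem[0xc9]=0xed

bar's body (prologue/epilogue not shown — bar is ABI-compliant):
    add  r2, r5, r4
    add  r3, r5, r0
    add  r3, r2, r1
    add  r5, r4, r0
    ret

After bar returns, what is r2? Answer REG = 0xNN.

REG = 0xc1

prologue: push r2 → mem[0xc9]=0xc1, sp=0xc9
prologue: push r5 → mem[0xc8]=0x30, sp=0xc8
body[0] add  r2, r5, r4 → r2=0x48
body[1] add  r3, r5, r0 → r3=0x75
body[2] add  r3, r2, r1 → r3=0x58
body[3] add  r5, r4, r0 → r5=0x5d
epilogue: pop r5=0x30, sp=0xc9
epilogue: pop r2=0xc1, sp=0xca
r2 is callee-saved → restored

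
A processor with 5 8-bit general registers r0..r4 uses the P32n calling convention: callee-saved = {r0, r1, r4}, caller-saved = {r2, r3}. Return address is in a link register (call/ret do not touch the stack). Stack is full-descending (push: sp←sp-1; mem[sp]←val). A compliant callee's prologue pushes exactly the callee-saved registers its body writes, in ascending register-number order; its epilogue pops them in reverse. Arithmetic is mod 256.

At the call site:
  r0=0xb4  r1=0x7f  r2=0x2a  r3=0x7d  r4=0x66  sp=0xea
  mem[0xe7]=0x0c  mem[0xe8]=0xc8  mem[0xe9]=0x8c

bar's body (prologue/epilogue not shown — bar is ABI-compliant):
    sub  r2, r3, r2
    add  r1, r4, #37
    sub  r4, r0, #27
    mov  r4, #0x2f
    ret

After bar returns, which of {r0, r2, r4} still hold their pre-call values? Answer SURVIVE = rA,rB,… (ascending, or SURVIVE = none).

SURVIVE = r0,r4

prologue: push r1 → mem[0xe9]=0x7f, sp=0xe9
prologue: push r4 → mem[0xe8]=0x66, sp=0xe8
body[0] sub  r2, r3, r2 → r2=0x53
body[1] add  r1, r4, #37 → r1=0x8b
body[2] sub  r4, r0, #27 → r4=0x99
body[3] mov  r4, #0x2f → r4=0x2f
epilogue: pop r4=0x66, sp=0xe9
epilogue: pop r1=0x7f, sp=0xea
r0: callee-saved, written=False
r2: caller-saved, written=True
r4: callee-saved, written=True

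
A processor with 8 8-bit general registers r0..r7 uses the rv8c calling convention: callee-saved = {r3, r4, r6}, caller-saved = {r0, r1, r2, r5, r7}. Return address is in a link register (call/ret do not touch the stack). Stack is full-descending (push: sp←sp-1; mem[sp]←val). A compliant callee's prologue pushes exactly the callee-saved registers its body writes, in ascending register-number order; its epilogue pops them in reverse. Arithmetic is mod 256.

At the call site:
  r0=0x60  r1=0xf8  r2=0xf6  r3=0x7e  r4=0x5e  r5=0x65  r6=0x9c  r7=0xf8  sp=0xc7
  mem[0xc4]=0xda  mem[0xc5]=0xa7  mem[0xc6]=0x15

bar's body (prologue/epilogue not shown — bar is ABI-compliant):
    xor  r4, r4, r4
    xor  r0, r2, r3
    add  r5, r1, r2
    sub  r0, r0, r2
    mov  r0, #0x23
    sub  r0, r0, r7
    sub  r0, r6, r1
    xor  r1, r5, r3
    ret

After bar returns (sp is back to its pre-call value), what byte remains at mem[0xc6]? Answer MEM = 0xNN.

prologue: push r4 -> mem[0xc6]=0x5e, sp=0xc6
body[0] xor  r4, r4, r4 -> r4=0x00
body[1] xor  r0, r2, r3 -> r0=0x88
body[2] add  r5, r1, r2 -> r5=0xee
body[3] sub  r0, r0, r2 -> r0=0x92
body[4] mov  r0, #0x23 -> r0=0x23
body[5] sub  r0, r0, r7 -> r0=0x2b
body[6] sub  r0, r6, r1 -> r0=0xa4
body[7] xor  r1, r5, r3 -> r1=0x90
epilogue: pop r4=0x5e, sp=0xc7
prologue pushed ['r4'] at ['0xc6']

MEM = 0x5e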